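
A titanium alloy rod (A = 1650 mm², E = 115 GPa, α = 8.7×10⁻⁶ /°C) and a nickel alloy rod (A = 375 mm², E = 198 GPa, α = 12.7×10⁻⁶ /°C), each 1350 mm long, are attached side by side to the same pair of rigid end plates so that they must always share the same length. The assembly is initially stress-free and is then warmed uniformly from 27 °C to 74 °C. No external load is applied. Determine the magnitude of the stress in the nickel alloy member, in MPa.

Both members must finish at the same length. With the larger α, the nickel alloy tends to over-expand; the plates restrain it, putting the nickel alloy in compression and the titanium alloy in tension. With no external load the two internal forces are equal and opposite, magnitude P.
Setting the final lengths equal and cancelling L: (α₁ − α₂)ΔT = P/(A₁E₁) + P/(A₂E₂).
|α₁ − α₂|·ΔT = 4×10⁻⁶ × 47 = 0.000188.
1/(A₁E₁) + 1/(A₂E₂) = 1/(1650×115×10³) + 1/(375×198×10³) = 1.874×10⁻⁸ N⁻¹.
So P = 0.000188 / 1.874×10⁻⁸ = 10.03 kN.
σ_{nickel alloy} = P/A₂ = 10030/375 = 26.75 MPa, compressive.

σ ≈ 26.8 MPa (compressive)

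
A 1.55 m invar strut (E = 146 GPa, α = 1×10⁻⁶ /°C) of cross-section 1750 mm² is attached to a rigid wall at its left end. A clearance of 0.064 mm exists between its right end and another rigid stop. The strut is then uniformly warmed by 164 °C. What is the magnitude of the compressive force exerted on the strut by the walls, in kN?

P ≈ 31.4 kN

Free thermal elongation = αΔT L = 1×10⁻⁶ × 164 × 1550 = 0.2542 mm.
This exceeds the 0.064 mm gap, so the wall pushes back. The portion of expansion that must be recovered elastically is δ_free − gap = 0.2542 − 0.064 = 0.1902 mm.
Compatibility: PL/(AE) = 0.1902 mm, so σ = P/A = E × (0.1902/1550) = 17.92 MPa.
P = σA = 17.92 × 1750 = 31.35 kN.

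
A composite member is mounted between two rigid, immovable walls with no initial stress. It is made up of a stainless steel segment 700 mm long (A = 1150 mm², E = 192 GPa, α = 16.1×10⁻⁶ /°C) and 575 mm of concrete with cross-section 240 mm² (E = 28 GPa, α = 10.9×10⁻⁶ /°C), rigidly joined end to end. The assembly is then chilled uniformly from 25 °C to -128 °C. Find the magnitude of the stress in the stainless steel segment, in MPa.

σ ≈ 26.3 MPa (tensile)

If the supports were absent, the total length change would be Σ αᵢΔT Lᵢ = 16.1×10⁻⁶×153×700 + 10.9×10⁻⁶×153×575 = 2.683 mm.
The walls prevent any net length change, so an axial force P (same in every segment) develops. Compatibility: P · Σ Lᵢ/(AᵢEᵢ) = δ_free.
The series flexibility is Σ Lᵢ/(AᵢEᵢ) = 700/(1150×192×10³) + 575/(240×28×10³) = 8.874×10⁻⁵ mm/N.
P = 2.683 / 8.874×10⁻⁵ = 30240 N = 30.24 kN, tensile.
σ_{stainless steel} = P / A = 30240 / 1150 = 26.29 MPa.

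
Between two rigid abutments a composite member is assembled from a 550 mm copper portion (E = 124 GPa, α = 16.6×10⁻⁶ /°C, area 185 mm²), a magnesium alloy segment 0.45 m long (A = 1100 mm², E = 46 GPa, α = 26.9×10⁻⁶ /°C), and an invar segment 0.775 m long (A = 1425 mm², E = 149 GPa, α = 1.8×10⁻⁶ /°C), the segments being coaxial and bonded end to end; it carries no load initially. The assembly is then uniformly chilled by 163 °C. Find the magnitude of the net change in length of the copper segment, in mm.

|ΔL| ≈ 0.934 mm

If the supports were absent, the total length change would be Σ αᵢΔT Lᵢ = 16.6×10⁻⁶×163×550 + 26.9×10⁻⁶×163×450 + 1.8×10⁻⁶×163×775 = 3.689 mm.
Since the ends are fixed, an axial force P builds up, equal in every segment, with P · Σ Lᵢ/(AᵢEᵢ) = δ_free.
The series flexibility is Σ Lᵢ/(AᵢEᵢ) = 550/(185×124×10³) + 450/(1100×46×10³) + 775/(1425×149×10³) = 3.652×10⁻⁵ mm/N.
So P = 3.689 / 3.652×10⁻⁵ = 101 kN, tensile.
For the copper segment, free thermal change = 16.6×10⁻⁶×163×550 = 1.488 mm and elastic change from P = 101000×550/(185×124×10³) = 2.422 mm; these oppose, so the net change is 0.934 mm (segment lengthens).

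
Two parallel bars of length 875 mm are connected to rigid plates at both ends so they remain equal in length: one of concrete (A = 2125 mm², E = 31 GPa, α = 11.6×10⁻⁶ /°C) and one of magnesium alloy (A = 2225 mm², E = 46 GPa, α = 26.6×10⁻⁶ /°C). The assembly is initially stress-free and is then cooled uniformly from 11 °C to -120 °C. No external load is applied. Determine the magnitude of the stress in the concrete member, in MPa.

σ ≈ 37.1 MPa (compressive)

Equilibrium of a rigid end plate with no external load gives equal and opposite internal forces ±P in the two members. Since α_{magnesium alloy} > α_{concrete}, cooling drives the magnesium alloy into tension and the concrete into compression.
Compatibility of the two members (thermal + elastic change equal): (α₁ − α₂)ΔT = P·[1/(A₁E₁) + 1/(A₂E₂)].
|α₁ − α₂|·ΔT = 15×10⁻⁶ × 131 = 0.001965.
1/(A₁E₁) + 1/(A₂E₂) = 1/(2125×31×10³) + 1/(2225×46×10³) = 2.495×10⁻⁸ N⁻¹.
So P = 0.001965 / 2.495×10⁻⁸ = 78.76 kN.
σ_{concrete} = P/A₁ = 78760/2125 = 37.06 MPa, compressive.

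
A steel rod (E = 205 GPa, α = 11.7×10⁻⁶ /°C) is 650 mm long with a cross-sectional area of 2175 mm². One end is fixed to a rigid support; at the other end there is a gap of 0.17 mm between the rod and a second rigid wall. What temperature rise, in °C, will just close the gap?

ΔT ≈ 22.4 °C

Contact occurs when the free expansion equals the gap: αΔT L = 0.17 mm.
So ΔT = g/(αL) = 0.17/(11.7×10⁻⁶ × 650) = 22.35 °C.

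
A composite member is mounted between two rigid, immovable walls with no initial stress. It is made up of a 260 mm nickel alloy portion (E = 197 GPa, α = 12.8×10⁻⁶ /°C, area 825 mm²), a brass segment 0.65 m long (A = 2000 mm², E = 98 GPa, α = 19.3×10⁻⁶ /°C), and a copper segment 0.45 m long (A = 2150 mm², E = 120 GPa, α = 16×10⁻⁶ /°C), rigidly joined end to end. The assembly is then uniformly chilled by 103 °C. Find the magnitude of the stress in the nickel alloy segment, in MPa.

With the walls removed the bar would change length by δ_free = Σ αᵢΔT Lᵢ = 12.8×10⁻⁶×103×260 + 19.3×10⁻⁶×103×650 + 16×10⁻⁶×103×450 = 2.377 mm.
The walls prevent any net length change, so an axial force P (same in every segment) develops. Compatibility: P · Σ Lᵢ/(AᵢEᵢ) = δ_free.
The series flexibility is Σ Lᵢ/(AᵢEᵢ) = 260/(825×197×10³) + 650/(2000×98×10³) + 450/(2150×120×10³) = 6.66×10⁻⁶ mm/N.
So P = 2.377 / 6.66×10⁻⁶ = 356.8 kN, tensile.
σ_{nickel alloy} = P / A = 356800 / 825 = 432.5 MPa.

σ ≈ 433 MPa (tensile)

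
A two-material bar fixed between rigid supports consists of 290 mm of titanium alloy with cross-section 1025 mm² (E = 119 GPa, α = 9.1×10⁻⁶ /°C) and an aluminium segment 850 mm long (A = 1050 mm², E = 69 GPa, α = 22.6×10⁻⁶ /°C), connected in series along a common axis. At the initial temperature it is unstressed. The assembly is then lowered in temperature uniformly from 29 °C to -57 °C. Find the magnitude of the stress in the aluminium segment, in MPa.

σ ≈ 127 MPa (tensile)

Free thermal contraction of the whole bar: Σ αᵢΔT Lᵢ = 9.1×10⁻⁶×86×290 + 22.6×10⁻⁶×86×850 = 1.879 mm.
The walls prevent any net length change, so an axial force P (same in every segment) develops. Compatibility: P · Σ Lᵢ/(AᵢEᵢ) = δ_free.
Σ Lᵢ/(AᵢEᵢ) = 290/(1025×119×10³) + 850/(1050×69×10³) = 1.411×10⁻⁵ mm/N.
P = 1.879 / 1.411×10⁻⁵ = 133200 N = 133.2 kN, tensile.
σ_{aluminium} = P / A = 133200 / 1050 = 126.8 MPa.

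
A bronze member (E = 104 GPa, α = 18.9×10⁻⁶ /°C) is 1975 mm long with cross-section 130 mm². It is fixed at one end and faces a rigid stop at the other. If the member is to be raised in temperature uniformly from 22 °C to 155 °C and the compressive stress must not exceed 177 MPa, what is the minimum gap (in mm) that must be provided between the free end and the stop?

g ≈ 1.6 mm

With no wall the member would lengthen by αΔT L = 18.9×10⁻⁶ × 133 × 1975 = 4.965 mm.
A stress of 177 MPa corresponds to the wall pushing the member back by σL/E = 177×1975/(104×10³) = 3.361 mm.
So the gap has to take up the difference, g_min = δ_free − σL/E = 4.965 − 3.361 = 1.603 mm.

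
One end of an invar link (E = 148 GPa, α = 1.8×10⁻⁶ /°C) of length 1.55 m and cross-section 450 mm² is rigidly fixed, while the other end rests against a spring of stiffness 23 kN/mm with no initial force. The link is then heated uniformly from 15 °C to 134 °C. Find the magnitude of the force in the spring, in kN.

The unrestrained thermal change is αΔT L = 1.8×10⁻⁶ × 119 × 1550 = 0.332 mm.
Let P be the compressive force at the spring. The link shortens elastically by PL/(AE) and the spring compresses by P/k; together these equal δ_free.
P [ L/(AE) + 1/k ] = δ_free → P [ 1550/(450×148×10³) + 1/(23×10³) ] = 0.332.
P = 0.332 / 6.675×10⁻⁵ = 4974 N.

P ≈ 4.97 kN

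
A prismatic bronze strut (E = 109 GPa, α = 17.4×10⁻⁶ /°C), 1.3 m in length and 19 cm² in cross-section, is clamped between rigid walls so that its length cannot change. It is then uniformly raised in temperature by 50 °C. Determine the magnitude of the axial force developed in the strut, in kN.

Full restraint means ε = 0, so the stress is σ = EαΔT = 109×10³ × 17.4×10⁻⁶ × 50 = 94.83 MPa.
Then P = σA = 94.83 × 1900 mm² = 180.2 kN, compressive.

P ≈ 180 kN (compressive)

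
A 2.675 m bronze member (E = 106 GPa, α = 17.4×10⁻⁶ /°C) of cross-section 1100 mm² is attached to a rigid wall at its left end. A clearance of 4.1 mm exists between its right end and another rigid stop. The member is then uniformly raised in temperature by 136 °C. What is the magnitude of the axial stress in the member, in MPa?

Unrestrained expansion: δ_free = αΔT L = 17.4×10⁻⁶ × 136 × 2675 = 6.33 mm.
The gap closes (δ_free > 4.1 mm) and the wall then resists a further 6.33 − 4.1 = 2.23 mm of expansion.
So σ = E(δ_free − g)/L = 106×10³ × 2.23/2675 = 88.37 MPa.

σ ≈ 88.4 MPa (compressive)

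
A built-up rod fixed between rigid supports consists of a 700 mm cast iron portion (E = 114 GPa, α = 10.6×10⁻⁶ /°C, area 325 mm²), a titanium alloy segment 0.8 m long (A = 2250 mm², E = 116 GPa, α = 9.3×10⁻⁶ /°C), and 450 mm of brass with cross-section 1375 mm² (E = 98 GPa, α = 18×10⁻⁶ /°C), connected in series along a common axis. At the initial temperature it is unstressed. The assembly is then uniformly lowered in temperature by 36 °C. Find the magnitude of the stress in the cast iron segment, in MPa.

σ ≈ 101 MPa (tensile)

With the walls removed the bar would change length by δ_free = Σ αᵢΔT Lᵢ = 10.6×10⁻⁶×36×700 + 9.3×10⁻⁶×36×800 + 18×10⁻⁶×36×450 = 0.8266 mm.
Since the ends are fixed, an axial force P builds up, equal in every segment, with P · Σ Lᵢ/(AᵢEᵢ) = δ_free.
Σ Lᵢ/(AᵢEᵢ) = 700/(325×114×10³) + 800/(2250×116×10³) + 450/(1375×98×10³) = 2.53×10⁻⁵ mm/N.
So P = 0.8266 / 2.53×10⁻⁵ = 32.67 kN, tensile.
σ_{cast iron} = P / A = 32670 / 325 = 100.5 MPa.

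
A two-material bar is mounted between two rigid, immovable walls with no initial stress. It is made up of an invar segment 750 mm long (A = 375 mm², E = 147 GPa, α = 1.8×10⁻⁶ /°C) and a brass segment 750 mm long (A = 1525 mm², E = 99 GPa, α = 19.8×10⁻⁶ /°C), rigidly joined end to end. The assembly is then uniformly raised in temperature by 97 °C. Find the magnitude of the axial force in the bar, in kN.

P ≈ 84.6 kN (compressive)

If the supports were absent, the total length change would be Σ αᵢΔT Lᵢ = 1.8×10⁻⁶×97×750 + 19.8×10⁻⁶×97×750 = 1.571 mm.
The walls prevent any net length change, so an axial force P (same in every segment) develops. Compatibility: P · Σ Lᵢ/(AᵢEᵢ) = δ_free.
Σ Lᵢ/(AᵢEᵢ) = 750/(375×147×10³) + 750/(1525×99×10³) = 1.857×10⁻⁵ mm/N.
Hence P = δ_free / Σ(L/AE) = 1.571/1.857×10⁻⁵ = 84.61 kN (compressive).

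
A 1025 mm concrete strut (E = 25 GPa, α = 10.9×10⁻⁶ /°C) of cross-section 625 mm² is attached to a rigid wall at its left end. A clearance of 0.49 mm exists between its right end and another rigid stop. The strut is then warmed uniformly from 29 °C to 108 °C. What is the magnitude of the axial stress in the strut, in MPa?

σ ≈ 9.58 MPa (compressive)

Unrestrained expansion: δ_free = αΔT L = 10.9×10⁻⁶ × 79 × 1025 = 0.8826 mm.
This exceeds the 0.49 mm gap, so the wall pushes back. The portion of expansion that must be recovered elastically is δ_free − gap = 0.8826 − 0.49 = 0.3926 mm.
So σ = E(δ_free − g)/L = 25×10³ × 0.3926/1025 = 9.576 MPa.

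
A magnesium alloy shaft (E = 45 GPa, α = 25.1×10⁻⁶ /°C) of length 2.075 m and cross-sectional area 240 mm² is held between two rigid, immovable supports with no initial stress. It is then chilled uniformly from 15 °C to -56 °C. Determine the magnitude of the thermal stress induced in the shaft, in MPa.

The supports are rigid, so the total axial strain is zero. The restrained thermal strain is ε = αΔT = 25.1×10⁻⁶ × 71 = 1782.1×10⁻⁶.
The stress required to suppress this strain is σ = Eε = 45×10³ × 1782.1×10⁻⁶ = 80.19 MPa, tensile since the shaft is trying to contract.

σ ≈ 80.2 MPa (tensile)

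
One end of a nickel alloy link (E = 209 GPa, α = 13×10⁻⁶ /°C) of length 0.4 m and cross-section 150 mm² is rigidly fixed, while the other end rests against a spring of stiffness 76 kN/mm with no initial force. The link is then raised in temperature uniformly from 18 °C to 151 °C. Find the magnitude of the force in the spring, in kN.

If the spring were absent the link would lengthen by αΔT L = 13×10⁻⁶ × 133 × 400 = 0.6916 mm.
With a force P in the spring, the elastic change of the link is PL/(AE) and that of the spring is P/k; compatibility requires their sum to equal δ_free.
P [ L/(AE) + 1/k ] = δ_free → P [ 400/(150×209×10³) + 1/(76×10³) ] = 0.6916.
P = 0.6916 / 2.592×10⁻⁵ = 26690 N.

P ≈ 26.7 kN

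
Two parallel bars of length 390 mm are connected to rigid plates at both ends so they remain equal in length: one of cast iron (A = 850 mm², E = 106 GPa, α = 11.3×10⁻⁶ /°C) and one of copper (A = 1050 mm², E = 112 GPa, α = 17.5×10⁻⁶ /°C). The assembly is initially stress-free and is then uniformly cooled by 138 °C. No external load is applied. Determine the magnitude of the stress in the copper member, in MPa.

σ ≈ 41.6 MPa (tensile)

The copper has the larger α, so on cooling it would change length more than the cast iron if both were free. The rigid plates force a common final length, so the copper is put into tension and the cast iron into compression, with equal and opposite forces P (no external load).
Equating the net (thermal + elastic) strains gives |α₁ − α₂|·ΔT = P·[1/(A₁E₁) + 1/(A₂E₂)].
|α₁ − α₂|·ΔT = 6.2×10⁻⁶ × 138 = 0.0008556.
1/(A₁E₁) + 1/(A₂E₂) = 1/(850×106×10³) + 1/(1050×112×10³) = 1.96×10⁻⁸ N⁻¹.
P = 0.0008556 / 1.96×10⁻⁸ = 43650 N = 43.65 kN.
σ_{copper} = P/A₂ = 43650/1050 = 41.57 MPa, tensile.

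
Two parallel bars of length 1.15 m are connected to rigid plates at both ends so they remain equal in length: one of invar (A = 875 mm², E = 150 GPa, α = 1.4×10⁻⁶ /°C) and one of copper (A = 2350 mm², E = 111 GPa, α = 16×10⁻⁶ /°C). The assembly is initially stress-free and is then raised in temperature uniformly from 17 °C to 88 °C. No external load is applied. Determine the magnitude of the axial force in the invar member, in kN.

P ≈ 90.5 kN (tensile in the invar)

Both members must finish at the same length. With the larger α, the copper tends to over-expand; the plates restrain it, putting the copper in compression and the invar in tension. With no external load the two internal forces are equal and opposite, magnitude P.
Setting the final lengths equal and cancelling L: (α₁ − α₂)ΔT = P/(A₁E₁) + P/(A₂E₂).
|α₁ − α₂|·ΔT = 14.6×10⁻⁶ × 71 = 0.001037.
1/(A₁E₁) + 1/(A₂E₂) = 1/(875×150×10³) + 1/(2350×111×10³) = 1.145×10⁻⁸ N⁻¹.
So P = 0.001037 / 1.145×10⁻⁸ = 90.51 kN.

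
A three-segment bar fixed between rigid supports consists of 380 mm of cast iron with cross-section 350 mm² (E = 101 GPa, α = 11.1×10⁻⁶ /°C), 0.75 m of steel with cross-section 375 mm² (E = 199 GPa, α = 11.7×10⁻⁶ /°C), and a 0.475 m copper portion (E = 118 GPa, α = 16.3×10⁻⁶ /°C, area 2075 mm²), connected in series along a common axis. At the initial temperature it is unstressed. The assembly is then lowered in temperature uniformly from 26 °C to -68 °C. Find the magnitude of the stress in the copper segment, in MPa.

With the walls removed the bar would change length by δ_free = Σ αᵢΔT Lᵢ = 11.1×10⁻⁶×94×380 + 11.7×10⁻⁶×94×750 + 16.3×10⁻⁶×94×475 = 1.949 mm.
The rigid supports impose zero overall length change; the single axial force P common to all segments must satisfy P Σ Lᵢ/(AᵢEᵢ) = δ_free.
The series flexibility is Σ Lᵢ/(AᵢEᵢ) = 380/(350×101×10³) + 750/(375×199×10³) + 475/(2075×118×10³) = 2.274×10⁻⁵ mm/N.
Hence P = δ_free / Σ(L/AE) = 1.949/2.274×10⁻⁵ = 85.71 kN (tensile).
σ_{copper} = P / A = 85710 / 2075 = 41.31 MPa.

σ ≈ 41.3 MPa (tensile)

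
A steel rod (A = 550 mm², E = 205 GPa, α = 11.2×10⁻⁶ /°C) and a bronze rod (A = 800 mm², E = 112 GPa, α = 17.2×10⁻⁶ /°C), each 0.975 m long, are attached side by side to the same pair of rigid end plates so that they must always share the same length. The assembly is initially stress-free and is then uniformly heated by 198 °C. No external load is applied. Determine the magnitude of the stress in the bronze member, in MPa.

The bronze has the larger α, so on heating it would change length more than the steel if both were free. The rigid plates force a common final length, so the bronze is put into compression and the steel into tension, with equal and opposite forces P (no external load).
Setting the final lengths equal and cancelling L: (α₁ − α₂)ΔT = P/(A₁E₁) + P/(A₂E₂).
|α₁ − α₂|·ΔT = 6×10⁻⁶ × 198 = 0.001188.
1/(A₁E₁) + 1/(A₂E₂) = 1/(550×205×10³) + 1/(800×112×10³) = 2.003×10⁻⁸ N⁻¹.
P = 0.001188 / 2.003×10⁻⁸ = 59310 N = 59.31 kN.
σ_{bronze} = P/A₂ = 59310/800 = 74.14 MPa, compressive.

σ ≈ 74.1 MPa (compressive)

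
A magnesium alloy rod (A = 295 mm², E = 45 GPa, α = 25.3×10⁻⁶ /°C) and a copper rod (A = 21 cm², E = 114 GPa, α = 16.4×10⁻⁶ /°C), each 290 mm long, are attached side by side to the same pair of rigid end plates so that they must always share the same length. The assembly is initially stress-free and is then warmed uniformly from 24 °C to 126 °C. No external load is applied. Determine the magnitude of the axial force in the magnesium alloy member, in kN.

Equilibrium of a rigid end plate with no external load gives equal and opposite internal forces ±P in the two members. Since α_{magnesium alloy} > α_{copper}, heating drives the magnesium alloy into compression and the copper into tension.
Setting the final lengths equal and cancelling L: (α₁ − α₂)ΔT = P/(A₁E₁) + P/(A₂E₂).
|α₁ − α₂|·ΔT = 8.9×10⁻⁶ × 102 = 0.0009078.
1/(A₁E₁) + 1/(A₂E₂) = 1/(295×45×10³) + 1/(2100×114×10³) = 7.951×10⁻⁸ N⁻¹.
P = 0.0009078 / 7.951×10⁻⁸ = 11420 N = 11.42 kN.

P ≈ 11.4 kN (compressive in the magnesium alloy)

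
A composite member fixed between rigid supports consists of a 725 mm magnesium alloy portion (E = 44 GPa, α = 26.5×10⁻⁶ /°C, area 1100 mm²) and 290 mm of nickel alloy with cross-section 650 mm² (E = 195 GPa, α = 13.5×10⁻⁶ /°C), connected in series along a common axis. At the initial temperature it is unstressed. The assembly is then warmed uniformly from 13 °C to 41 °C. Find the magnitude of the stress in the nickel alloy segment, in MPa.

Free thermal expansion of the whole bar: Σ αᵢΔT Lᵢ = 26.5×10⁻⁶×28×725 + 13.5×10⁻⁶×28×290 = 0.6476 mm.
The rigid supports impose zero overall length change; the single axial force P common to all segments must satisfy P Σ Lᵢ/(AᵢEᵢ) = δ_free.
Σ Lᵢ/(AᵢEᵢ) = 725/(1100×44×10³) + 290/(650×195×10³) = 1.727×10⁻⁵ mm/N.
So P = 0.6476 / 1.727×10⁻⁵ = 37.5 kN, compressive.
σ_{nickel alloy} = P / A = 37500 / 650 = 57.7 MPa.

σ ≈ 57.7 MPa (compressive)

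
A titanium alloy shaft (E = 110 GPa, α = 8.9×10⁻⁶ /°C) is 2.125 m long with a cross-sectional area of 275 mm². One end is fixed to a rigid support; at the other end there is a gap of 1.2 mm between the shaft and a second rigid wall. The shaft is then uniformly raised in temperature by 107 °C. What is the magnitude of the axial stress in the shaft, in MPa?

If the wall were absent the shaft would grow by αΔT L = 8.9×10⁻⁶ × 107 × 2125 = 2.024 mm.
The gap closes (δ_free > 1.2 mm) and the wall then resists a further 2.024 − 1.2 = 0.8236 mm of expansion.
That suppressed elongation corresponds to σ = E·Δ/L = 110×10³ × 0.8236/2125 = 42.64 MPa.

σ ≈ 42.6 MPa (compressive)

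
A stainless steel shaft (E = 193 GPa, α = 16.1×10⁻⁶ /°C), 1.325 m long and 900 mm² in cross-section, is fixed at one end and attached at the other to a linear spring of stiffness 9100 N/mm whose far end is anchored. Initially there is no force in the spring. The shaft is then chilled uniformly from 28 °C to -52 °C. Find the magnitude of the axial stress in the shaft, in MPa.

σ ≈ 16.1 MPa (tensile)

Free thermal contraction: δ_free = αΔT L = 16.1×10⁻⁶ × 80 × 1325 = 1.707 mm.
Let P be the tensile force in the spring. The shaft extends elastically by PL/(AE) and the spring stretches by P/k; together these equal δ_free.
So P = δ_free / [L/(AE) + 1/k] = 1.707 / [ 1325/(900×193×10³) + 1/(9100) ].
P = 1.707 / 0.0001175 = 14520 N.
σ = P/A = 14520/900 = 16.14 MPa.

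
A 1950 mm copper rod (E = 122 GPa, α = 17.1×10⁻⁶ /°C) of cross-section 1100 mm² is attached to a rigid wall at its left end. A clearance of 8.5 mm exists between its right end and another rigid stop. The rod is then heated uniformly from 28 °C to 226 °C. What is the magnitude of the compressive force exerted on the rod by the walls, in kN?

P ≈ 0 kN

Free thermal elongation = αΔT L = 17.1×10⁻⁶ × 198 × 1950 = 6.602 mm.
This is smaller than the 8.5 mm clearance, so the rod expands freely without reaching the stop — the stress is zero.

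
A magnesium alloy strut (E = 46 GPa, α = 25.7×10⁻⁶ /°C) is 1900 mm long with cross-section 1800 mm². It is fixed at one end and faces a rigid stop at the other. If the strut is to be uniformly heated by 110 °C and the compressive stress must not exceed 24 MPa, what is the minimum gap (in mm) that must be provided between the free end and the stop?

g ≈ 4.38 mm

Free expansion if unrestrained: δ_free = αΔT L = 25.7×10⁻⁶ × 110 × 1900 = 5.371 mm.
A stress of 24 MPa corresponds to the wall pushing the strut back by σL/E = 24×1900/(46×10³) = 0.9913 mm.
So the gap has to take up the difference, g_min = δ_free − σL/E = 5.371 − 0.9913 = 4.38 mm.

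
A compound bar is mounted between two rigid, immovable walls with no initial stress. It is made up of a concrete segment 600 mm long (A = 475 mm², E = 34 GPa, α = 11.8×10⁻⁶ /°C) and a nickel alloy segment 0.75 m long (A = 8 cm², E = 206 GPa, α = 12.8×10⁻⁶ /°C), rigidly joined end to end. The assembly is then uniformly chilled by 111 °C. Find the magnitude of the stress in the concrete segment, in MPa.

σ ≈ 93.5 MPa (tensile)

If the supports were absent, the total length change would be Σ αᵢΔT Lᵢ = 11.8×10⁻⁶×111×600 + 12.8×10⁻⁶×111×750 = 1.851 mm.
The walls prevent any net length change, so an axial force P (same in every segment) develops. Compatibility: P · Σ Lᵢ/(AᵢEᵢ) = δ_free.
The series flexibility is Σ Lᵢ/(AᵢEᵢ) = 600/(475×34×10³) + 750/(800×206×10³) = 4.17×10⁻⁵ mm/N.
So P = 1.851 / 4.17×10⁻⁵ = 44.4 kN, tensile.
σ_{concrete} = P / A = 44400 / 475 = 93.47 MPa.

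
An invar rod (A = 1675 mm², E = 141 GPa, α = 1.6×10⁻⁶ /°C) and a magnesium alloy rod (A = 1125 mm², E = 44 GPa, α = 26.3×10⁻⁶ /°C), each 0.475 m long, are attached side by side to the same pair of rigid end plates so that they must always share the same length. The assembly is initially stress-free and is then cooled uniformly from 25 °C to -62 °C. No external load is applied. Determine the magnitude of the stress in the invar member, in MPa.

The magnesium alloy has the larger α, so on cooling it would change length more than the invar if both were free. The rigid plates force a common final length, so the magnesium alloy is put into tension and the invar into compression, with equal and opposite forces P (no external load).
Compatibility of the two members (thermal + elastic change equal): (α₁ − α₂)ΔT = P·[1/(A₁E₁) + 1/(A₂E₂)].
|α₁ − α₂|·ΔT = 24.7×10⁻⁶ × 87 = 0.002149.
1/(A₁E₁) + 1/(A₂E₂) = 1/(1675×141×10³) + 1/(1125×44×10³) = 2.444×10⁻⁸ N⁻¹.
P = 0.002149 / 2.444×10⁻⁸ = 87940 N = 87.94 kN.
σ_{invar} = P/A₁ = 87940/1675 = 52.5 MPa, compressive.

σ ≈ 52.5 MPa (compressive)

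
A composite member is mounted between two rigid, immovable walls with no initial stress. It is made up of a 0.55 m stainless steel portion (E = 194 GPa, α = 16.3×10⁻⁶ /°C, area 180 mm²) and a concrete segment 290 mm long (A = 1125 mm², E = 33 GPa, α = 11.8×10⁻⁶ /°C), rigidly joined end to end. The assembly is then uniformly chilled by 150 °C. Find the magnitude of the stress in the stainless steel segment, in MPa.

σ ≈ 438 MPa (tensile)

If the supports were absent, the total length change would be Σ αᵢΔT Lᵢ = 16.3×10⁻⁶×150×550 + 11.8×10⁻⁶×150×290 = 1.858 mm.
The rigid supports impose zero overall length change; the single axial force P common to all segments must satisfy P Σ Lᵢ/(AᵢEᵢ) = δ_free.
The series flexibility is Σ Lᵢ/(AᵢEᵢ) = 550/(180×194×10³) + 290/(1125×33×10³) = 2.356×10⁻⁵ mm/N.
So P = 1.858 / 2.356×10⁻⁵ = 78.86 kN, tensile.
σ_{stainless steel} = P / A = 78860 / 180 = 438.1 MPa.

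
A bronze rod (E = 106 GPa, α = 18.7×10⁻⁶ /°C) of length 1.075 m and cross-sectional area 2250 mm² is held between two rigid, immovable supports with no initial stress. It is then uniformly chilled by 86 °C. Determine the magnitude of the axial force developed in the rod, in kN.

P ≈ 384 kN (tensile)

Full restraint means ε = 0, so the stress is σ = EαΔT = 106×10³ × 18.7×10⁻⁶ × 86 = 170.5 MPa.
Axial force P = σA = 170.5 × 2250 = 383600 N = 383.6 kN, tensile.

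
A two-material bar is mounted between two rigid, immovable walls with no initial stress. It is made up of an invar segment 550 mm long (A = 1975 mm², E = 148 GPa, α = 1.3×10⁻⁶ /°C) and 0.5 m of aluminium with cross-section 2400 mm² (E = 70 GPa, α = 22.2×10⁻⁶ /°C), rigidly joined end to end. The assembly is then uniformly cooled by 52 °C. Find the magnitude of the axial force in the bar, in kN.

With the walls removed the bar would change length by δ_free = Σ αᵢΔT Lᵢ = 1.3×10⁻⁶×52×550 + 22.2×10⁻⁶×52×500 = 0.6144 mm.
The rigid supports impose zero overall length change; the single axial force P common to all segments must satisfy P Σ Lᵢ/(AᵢEᵢ) = δ_free.
Σ Lᵢ/(AᵢEᵢ) = 550/(1975×148×10³) + 500/(2400×70×10³) = 4.858×10⁻⁶ mm/N.
So P = 0.6144 / 4.858×10⁻⁶ = 126.5 kN, tensile.

P ≈ 126 kN (tensile)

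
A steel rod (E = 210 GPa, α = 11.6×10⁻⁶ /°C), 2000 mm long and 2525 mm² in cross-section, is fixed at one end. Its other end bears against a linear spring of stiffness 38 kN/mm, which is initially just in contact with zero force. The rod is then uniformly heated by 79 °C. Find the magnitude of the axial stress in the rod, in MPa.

σ ≈ 24.1 MPa (compressive)

If the spring were absent the rod would lengthen by αΔT L = 11.6×10⁻⁶ × 79 × 2000 = 1.833 mm.
With a force P in the spring, the elastic change of the rod is PL/(AE) and that of the spring is P/k; compatibility requires their sum to equal δ_free.
So P = δ_free / [L/(AE) + 1/k] = 1.833 / [ 2000/(2525×210×10³) + 1/(38×10³) ].
P = 1.833 / 3.009×10⁻⁵ = 60920 N.
σ = P/A = 60920/2525 = 24.12 MPa.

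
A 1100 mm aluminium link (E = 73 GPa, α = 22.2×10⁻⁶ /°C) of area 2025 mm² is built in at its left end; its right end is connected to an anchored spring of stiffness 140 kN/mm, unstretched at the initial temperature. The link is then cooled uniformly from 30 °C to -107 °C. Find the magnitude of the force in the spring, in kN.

The unrestrained thermal change is αΔT L = 22.2×10⁻⁶ × 137 × 1100 = 3.346 mm.
Let P be the tensile force in the spring. The link extends elastically by PL/(AE) and the spring stretches by P/k; together these equal δ_free.
P [ L/(AE) + 1/k ] = δ_free → P [ 1100/(2025×73×10³) + 1/(140×10³) ] = 3.346.
P = 3.346 / 1.458×10⁻⁵ = 229400 N.

P ≈ 229 kN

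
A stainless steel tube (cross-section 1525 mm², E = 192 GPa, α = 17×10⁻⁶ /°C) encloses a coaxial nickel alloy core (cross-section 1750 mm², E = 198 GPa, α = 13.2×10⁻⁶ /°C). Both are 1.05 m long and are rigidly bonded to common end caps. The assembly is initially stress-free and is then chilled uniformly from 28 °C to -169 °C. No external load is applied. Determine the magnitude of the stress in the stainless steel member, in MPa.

σ ≈ 77.9 MPa (tensile)

Equilibrium of a rigid end plate with no external load gives equal and opposite internal forces ±P in the two members. Since α_{stainless steel} > α_{nickel alloy}, cooling drives the stainless steel into tension and the nickel alloy into compression.
Compatibility of the two members (thermal + elastic change equal): (α₁ − α₂)ΔT = P·[1/(A₁E₁) + 1/(A₂E₂)].
|α₁ − α₂|·ΔT = 3.8×10⁻⁶ × 197 = 0.0007486.
1/(A₁E₁) + 1/(A₂E₂) = 1/(1525×192×10³) + 1/(1750×198×10³) = 6.301×10⁻⁹ N⁻¹.
So P = 0.0007486 / 6.301×10⁻⁹ = 118.8 kN.
σ_{stainless steel} = P/A₁ = 118800/1525 = 77.9 MPa, tensile.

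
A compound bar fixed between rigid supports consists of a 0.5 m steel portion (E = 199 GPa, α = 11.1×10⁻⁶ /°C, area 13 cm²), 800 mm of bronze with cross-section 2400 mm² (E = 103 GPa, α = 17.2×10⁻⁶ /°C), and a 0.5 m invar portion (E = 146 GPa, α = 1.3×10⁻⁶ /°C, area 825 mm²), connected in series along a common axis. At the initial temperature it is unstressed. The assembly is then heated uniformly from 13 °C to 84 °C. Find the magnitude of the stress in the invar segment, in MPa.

With the walls removed the bar would change length by δ_free = Σ αᵢΔT Lᵢ = 11.1×10⁻⁶×71×500 + 17.2×10⁻⁶×71×800 + 1.3×10⁻⁶×71×500 = 1.417 mm.
The walls prevent any net length change, so an axial force P (same in every segment) develops. Compatibility: P · Σ Lᵢ/(AᵢEᵢ) = δ_free.
Σ Lᵢ/(AᵢEᵢ) = 500/(1300×199×10³) + 800/(2400×103×10³) + 500/(825×146×10³) = 9.32×10⁻⁶ mm/N.
P = 1.417 / 9.32×10⁻⁶ = 152100 N = 152.1 kN, compressive.
σ_{invar} = P / A = 152100 / 825 = 184.3 MPa.

σ ≈ 184 MPa (compressive)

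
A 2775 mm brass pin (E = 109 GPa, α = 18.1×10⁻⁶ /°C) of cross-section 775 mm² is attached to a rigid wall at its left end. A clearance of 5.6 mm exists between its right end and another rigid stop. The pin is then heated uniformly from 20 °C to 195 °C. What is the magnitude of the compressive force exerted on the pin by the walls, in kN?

P ≈ 97.1 kN

Free thermal elongation = αΔT L = 18.1×10⁻⁶ × 175 × 2775 = 8.79 mm.
The gap closes (δ_free > 5.6 mm) and the wall then resists a further 8.79 − 5.6 = 3.19 mm of expansion.
Compatibility: PL/(AE) = 3.19 mm, so σ = P/A = E × (3.19/2775) = 125.3 MPa.
Force on the wall = σA = 125.3 × 775 mm² = 97.1 kN.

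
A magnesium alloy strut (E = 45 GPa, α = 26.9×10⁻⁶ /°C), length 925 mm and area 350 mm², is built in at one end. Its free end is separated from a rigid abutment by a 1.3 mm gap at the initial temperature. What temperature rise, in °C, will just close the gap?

ΔT ≈ 52.2 °C

Contact occurs when the free expansion equals the gap: αΔT L = 1.3 mm.
ΔT = 1.3 / (26.9×10⁻⁶ × 925) = 52.25 °C.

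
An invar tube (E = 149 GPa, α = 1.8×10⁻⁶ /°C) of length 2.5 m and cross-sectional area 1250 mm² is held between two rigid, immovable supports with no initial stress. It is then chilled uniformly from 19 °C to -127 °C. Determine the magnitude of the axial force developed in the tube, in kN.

P ≈ 48.9 kN (tensile)

The ends cannot move, so σ = EαΔT = 149×10³ × 1.8×10⁻⁶ × 146 = 39.16 MPa.
P = AEαΔT = 1250 × 149×10³ × 1.8×10⁻⁶ × 146 = 48.95 kN (tensile).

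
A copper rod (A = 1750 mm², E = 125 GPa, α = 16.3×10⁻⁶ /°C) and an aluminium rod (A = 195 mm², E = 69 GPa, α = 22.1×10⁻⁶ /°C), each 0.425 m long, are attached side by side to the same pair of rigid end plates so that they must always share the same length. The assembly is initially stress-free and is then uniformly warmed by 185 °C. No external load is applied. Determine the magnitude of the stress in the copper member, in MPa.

The aluminium has the larger α, so on heating it would change length more than the copper if both were free. The rigid plates force a common final length, so the aluminium is put into compression and the copper into tension, with equal and opposite forces P (no external load).
Equating the net (thermal + elastic) strains gives |α₁ − α₂|·ΔT = P·[1/(A₁E₁) + 1/(A₂E₂)].
|α₁ − α₂|·ΔT = 5.8×10⁻⁶ × 185 = 0.001073.
1/(A₁E₁) + 1/(A₂E₂) = 1/(1750×125×10³) + 1/(195×69×10³) = 7.889×10⁻⁸ N⁻¹.
So P = 0.001073 / 7.889×10⁻⁸ = 13.6 kN.
σ_{copper} = P/A₁ = 13600/1750 = 7.772 MPa, tensile.

σ ≈ 7.77 MPa (tensile)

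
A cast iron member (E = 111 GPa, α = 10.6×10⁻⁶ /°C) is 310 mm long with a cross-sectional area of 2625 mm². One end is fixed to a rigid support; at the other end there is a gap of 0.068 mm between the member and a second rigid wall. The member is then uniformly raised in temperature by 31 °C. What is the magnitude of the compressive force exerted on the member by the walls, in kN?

P ≈ 31.8 kN

Unrestrained expansion: δ_free = αΔT L = 10.6×10⁻⁶ × 31 × 310 = 0.1019 mm.
After closing the 0.068 mm clearance, 0.1019 − 0.068 = 0.03387 mm of expansion remains to be suppressed by the wall.
That suppressed elongation corresponds to σ = E·Δ/L = 111×10³ × 0.03387/310 = 12.13 MPa.
Force on the wall = σA = 12.13 × 2625 mm² = 31.83 kN.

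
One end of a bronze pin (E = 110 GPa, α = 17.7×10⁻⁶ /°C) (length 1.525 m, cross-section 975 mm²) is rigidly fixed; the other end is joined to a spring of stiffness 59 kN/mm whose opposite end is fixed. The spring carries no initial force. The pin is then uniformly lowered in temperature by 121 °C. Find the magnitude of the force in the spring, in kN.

Free thermal contraction: δ_free = αΔT L = 17.7×10⁻⁶ × 121 × 1525 = 3.266 mm.
Let P be the tensile force in the spring. The pin extends elastically by PL/(AE) and the spring stretches by P/k; together these equal δ_free.
P [ L/(AE) + 1/k ] = δ_free → P [ 1525/(975×110×10³) + 1/(59×10³) ] = 3.266.
P = 3.266 / 3.117×10⁻⁵ = 104800 N.

P ≈ 105 kN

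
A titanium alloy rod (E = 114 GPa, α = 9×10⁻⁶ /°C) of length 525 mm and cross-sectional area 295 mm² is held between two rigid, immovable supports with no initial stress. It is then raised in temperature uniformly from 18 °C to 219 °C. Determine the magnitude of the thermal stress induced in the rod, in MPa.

σ ≈ 206 MPa (compressive)

Because both ends are immovable the net strain is zero, and the suppressed thermal strain is αΔT = 9×10⁻⁶ × 201 = 1809×10⁻⁶.
Hence σ = E·αΔT = 114×10³ × 1809×10⁻⁶ = 206.2 MPa, compressive.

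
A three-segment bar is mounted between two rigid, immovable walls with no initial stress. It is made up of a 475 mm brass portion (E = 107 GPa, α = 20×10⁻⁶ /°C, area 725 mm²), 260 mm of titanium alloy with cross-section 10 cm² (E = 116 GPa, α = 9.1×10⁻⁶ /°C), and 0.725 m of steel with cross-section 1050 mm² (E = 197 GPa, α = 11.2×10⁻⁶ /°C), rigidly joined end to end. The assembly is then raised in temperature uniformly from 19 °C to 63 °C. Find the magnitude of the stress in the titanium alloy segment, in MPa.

Free thermal expansion of the whole bar: Σ αᵢΔT Lᵢ = 20×10⁻⁶×44×475 + 9.1×10⁻⁶×44×260 + 11.2×10⁻⁶×44×725 = 0.8794 mm.
The walls prevent any net length change, so an axial force P (same in every segment) develops. Compatibility: P · Σ Lᵢ/(AᵢEᵢ) = δ_free.
Σ Lᵢ/(AᵢEᵢ) = 475/(725×107×10³) + 260/(1000×116×10³) + 725/(1050×197×10³) = 1.187×10⁻⁵ mm/N.
Hence P = δ_free / Σ(L/AE) = 0.8794/1.187×10⁻⁵ = 74.09 kN (compressive).
σ_{titanium alloy} = P / A = 74090 / 1000 = 74.09 MPa.

σ ≈ 74.1 MPa (compressive)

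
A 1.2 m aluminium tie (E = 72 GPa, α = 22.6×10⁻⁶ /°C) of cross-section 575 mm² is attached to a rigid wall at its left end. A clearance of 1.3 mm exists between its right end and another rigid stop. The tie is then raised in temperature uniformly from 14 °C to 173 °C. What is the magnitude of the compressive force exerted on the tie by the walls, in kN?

Free thermal elongation = αΔT L = 22.6×10⁻⁶ × 159 × 1200 = 4.312 mm.
After closing the 1.3 mm clearance, 4.312 − 1.3 = 3.012 mm of expansion remains to be suppressed by the wall.
Compatibility: PL/(AE) = 3.012 mm, so σ = P/A = E × (3.012/1200) = 180.7 MPa.
P = σA = 180.7 × 575 = 103.9 kN.

P ≈ 104 kN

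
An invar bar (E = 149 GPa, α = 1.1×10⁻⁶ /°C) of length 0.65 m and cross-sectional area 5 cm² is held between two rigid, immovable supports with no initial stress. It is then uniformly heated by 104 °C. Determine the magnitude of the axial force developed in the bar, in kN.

P ≈ 8.52 kN (compressive)

With zero net strain, σ = E·αΔT = 149 GPa × 1.1×10⁻⁶ × 104 = 17.05 MPa.
Axial force P = σA = 17.05 × 500 = 8523 N = 8.523 kN, compressive.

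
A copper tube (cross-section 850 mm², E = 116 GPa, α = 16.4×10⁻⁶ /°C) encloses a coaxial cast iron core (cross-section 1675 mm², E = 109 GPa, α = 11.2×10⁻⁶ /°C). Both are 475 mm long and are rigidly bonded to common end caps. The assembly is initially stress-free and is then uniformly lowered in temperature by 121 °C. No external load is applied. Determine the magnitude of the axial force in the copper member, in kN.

The copper has the larger α, so on cooling it would change length more than the cast iron if both were free. The rigid plates force a common final length, so the copper is put into tension and the cast iron into compression, with equal and opposite forces P (no external load).
Compatibility of the two members (thermal + elastic change equal): (α₁ − α₂)ΔT = P·[1/(A₁E₁) + 1/(A₂E₂)].
|α₁ − α₂|·ΔT = 5.2×10⁻⁶ × 121 = 0.0006292.
1/(A₁E₁) + 1/(A₂E₂) = 1/(850×116×10³) + 1/(1675×109×10³) = 1.562×10⁻⁸ N⁻¹.
So P = 0.0006292 / 1.562×10⁻⁸ = 40.28 kN.

P ≈ 40.3 kN (tensile in the copper)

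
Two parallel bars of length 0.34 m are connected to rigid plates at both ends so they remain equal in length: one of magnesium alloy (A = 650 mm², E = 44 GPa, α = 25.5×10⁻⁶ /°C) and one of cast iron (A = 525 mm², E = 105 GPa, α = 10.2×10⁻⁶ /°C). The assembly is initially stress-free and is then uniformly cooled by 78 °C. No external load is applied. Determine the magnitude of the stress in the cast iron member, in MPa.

σ ≈ 42.8 MPa (compressive)

Equilibrium of a rigid end plate with no external load gives equal and opposite internal forces ±P in the two members. Since α_{magnesium alloy} > α_{cast iron}, cooling drives the magnesium alloy into tension and the cast iron into compression.
Setting the final lengths equal and cancelling L: (α₁ − α₂)ΔT = P/(A₁E₁) + P/(A₂E₂).
|α₁ − α₂|·ΔT = 15.3×10⁻⁶ × 78 = 0.001193.
1/(A₁E₁) + 1/(A₂E₂) = 1/(650×44×10³) + 1/(525×105×10³) = 5.311×10⁻⁸ N⁻¹.
So P = 0.001193 / 5.311×10⁻⁸ = 22.47 kN.
σ_{cast iron} = P/A₂ = 22470/525 = 42.8 MPa, compressive.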